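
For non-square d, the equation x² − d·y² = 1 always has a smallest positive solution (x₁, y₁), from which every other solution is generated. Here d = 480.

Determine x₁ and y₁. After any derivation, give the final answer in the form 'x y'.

d=480: √d = [21; 1,9,1,42] (ℓ=4, even), read p_3/q_3
i=0: a=21 ⇒ p=21, q=1
…
i=2: a=9 ⇒ p=219, q=10
i=3: a=1 ⇒ p=241, q=11
fundamental: x₁=241, y₁=11  (since 58081 − 480·121 = 1)

241 11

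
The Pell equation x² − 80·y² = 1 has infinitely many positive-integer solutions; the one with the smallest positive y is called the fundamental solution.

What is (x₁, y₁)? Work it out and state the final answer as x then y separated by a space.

9 1

d=80: √d = [8; 1,16] (ℓ=2, even), read p_1/q_1
k=0  a_k=8  p_k/q_k = 8/1
k=1  a_k=1  p_k/q_k = 9/1
fundamental: x₁=9, y₁=1  (since 81 − 80·1 = 1)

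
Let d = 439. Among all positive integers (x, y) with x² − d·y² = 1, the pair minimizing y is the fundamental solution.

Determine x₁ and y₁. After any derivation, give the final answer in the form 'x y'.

√439 → a₀=20, period (1,19,1,40); ℓ=4 even so k=3
a_0=20:  p_0=20·1+0=20,  q_0=20·0+1=1
…
a_2=19:  p_2=19·21+20=419,  q_2=19·1+1=20
a_3=1:  p_3=1·419+21=440,  q_3=1·20+1=21
→ (440, 21).  Check: 440²=193600, 439·21²=193599, difference 1.

440 21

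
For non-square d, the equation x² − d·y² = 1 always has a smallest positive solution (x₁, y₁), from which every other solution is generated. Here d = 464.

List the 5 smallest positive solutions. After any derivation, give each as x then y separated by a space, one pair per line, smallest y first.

9801 455
192119201 8918910
3765920568201 174828473365
73819574785756801 3426987725981820
1447011301184484245001 67175813229867162275

[21; 1,1,5,1,1,1,5,1,1,42] for √464; ℓ=10 ⇒ convergent index 9
i=0: a=21 ⇒ p=21, q=1
…
i=4: a=1 ⇒ p=280, q=13
i=5: a=1 ⇒ p=517, q=24
…
i=7: a=5 ⇒ p=4502, q=209
i=8: a=1 ⇒ p=5299, q=246
i=9: a=1 ⇒ p=9801, q=455
(x₁, y₁) = (9801, 455);  9801² − 464·455² = 1 ✓
k=2:  x_2 = 9801·9801+464·455·455 = 192119201,  y_2 = 9801·455+455·9801 = 8918910
k=3:  x_3 = 9801·192119201+464·455·8918910 = 3765920568201,  y_3 = 9801·8918910+455·192119201 = 174828473365
k=4:  x_4 = 9801·3765920568201+464·455·174828473365 = 73819574785756801,  y_4 = 9801·174828473365+455·3765920568201 = 3426987725981820
k=5:  x_5 = 9801·73819574785756801+464·455·3426987725981820 = 1447011301184484245001,  y_5 = 9801·3426987725981820+455·73819574785756801 = 67175813229867162275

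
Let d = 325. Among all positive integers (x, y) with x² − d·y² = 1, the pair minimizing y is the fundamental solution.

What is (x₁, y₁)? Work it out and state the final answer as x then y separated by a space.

[18; 36] for √325; ℓ=1 ⇒ convergent index 1
step 0: (18, 1)  from 18·(1,0) + (0,1)
step 1: (649, 36)  from 36·(18,1) + (1,0)
→ (649, 36).  Check: 649²=421201, 325·36²=421200, difference 1.

649 36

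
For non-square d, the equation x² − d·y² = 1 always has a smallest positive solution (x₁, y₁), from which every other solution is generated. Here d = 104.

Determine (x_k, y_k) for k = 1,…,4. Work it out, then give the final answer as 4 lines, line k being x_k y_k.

51 5
5201 510
530451 52015
54100801 5305020

√104 = [10; 5,20, …], period ℓ=2 (even) → k=1
step 0: (10, 1)  from 10·(1,0) + (0,1)
step 1: (51, 5)  from 5·(10,1) + (1,0)
(x₁, y₁) = (51, 5);  51² − 104·5² = 1 ✓
k=2:  x_2 = 51·51+104·5·5 = 5201,  y_2 = 51·5+5·51 = 510
k=3:  x_3 = 51·5201+104·5·510 = 530451,  y_3 = 51·510+5·5201 = 52015
k=4:  x_4 = 51·530451+104·5·52015 = 54100801,  y_4 = 51·52015+5·530451 = 5305020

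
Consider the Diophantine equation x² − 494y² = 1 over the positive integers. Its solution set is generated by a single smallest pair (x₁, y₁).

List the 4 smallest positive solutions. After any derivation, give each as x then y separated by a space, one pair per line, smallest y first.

√494 → a₀=22, period (4,2,2,1,2,1,2,2,4,44); ℓ=10 even so k=9
step 0: (22, 1)  from 22·(1,0) + (0,1)
…
step 2: (200, 9)  from 2·(89,4) + (22,1)
step 3: (489, 22)  from 2·(200,9) + (89,4)
…
step 5: (1867, 84)  from 2·(689,31) + (489,22)
…
step 8: (16514, 743)  from 2·(6979,314) + (2556,115)
step 9: (73035, 3286)  from 4·(16514,743) + (6979,314)
(x₁, y₁) = (73035, 3286);  73035² − 494·3286² = 1 ✓
k=2:  x_2 = 73035·73035+494·3286·3286 = 10668222449,  y_2 = 73035·3286+3286·73035 = 479986020
k=3:  x_3 = 73035·10668222449+494·3286·479986020 = 1558307253052395,  y_3 = 73035·479986020+3286·10668222449 = 70111557938114
k=4:  x_4 = 73035·1558307253052395+494·3286·70111557938114 = 227621940442695115201,  y_4 = 73035·70111557938114+3286·1558307253052395 = 10241195267540325960

73035 3286
10668222449 479986020
1558307253052395 70111557938114
227621940442695115201 10241195267540325960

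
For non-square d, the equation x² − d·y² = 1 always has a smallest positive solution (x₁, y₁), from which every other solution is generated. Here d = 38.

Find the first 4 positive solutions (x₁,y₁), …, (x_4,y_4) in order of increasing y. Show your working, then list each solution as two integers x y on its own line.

d=38: √d = [6; 6,12] (ℓ=2, even), read p_1/q_1
a_0=6:  p_0=6·1+0=6,  q_0=6·0+1=1
a_1=6:  p_1=6·6+1=37,  q_1=6·1+0=6
(x₁, y₁) = (37, 6);  37² − 38·6² = 1 ✓
k=2:  x_2 = 37·37+38·6·6 = 2737,  y_2 = 37·6+6·37 = 444
k=3:  x_3 = 37·2737+38·6·444 = 202501,  y_3 = 37·444+6·2737 = 32850
k=4:  x_4 = 37·202501+38·6·32850 = 14982337,  y_4 = 37·32850+6·202501 = 2430456

37 6
2737 444
202501 32850
14982337 2430456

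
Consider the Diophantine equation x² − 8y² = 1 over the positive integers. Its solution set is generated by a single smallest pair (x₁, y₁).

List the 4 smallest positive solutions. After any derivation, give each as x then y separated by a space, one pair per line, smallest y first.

[2; 1,4] for √8; ℓ=2 ⇒ convergent index 1
k=0  a_k=2  p_k/q_k = 2/1
k=1  a_k=1  p_k/q_k = 3/1
fundamental: x₁=3, y₁=1  (since 9 − 8·1 = 1)
(x_2, y_2) = (3·3 + 8·1·1, 3·1 + 1·3) = (17, 6)
(x_3, y_3) = (3·17 + 8·1·6, 3·6 + 1·17) = (99, 35)
(x_4, y_4) = (3·99 + 8·1·35, 3·35 + 1·99) = (577, 204)

3 1
17 6
99 35
577 204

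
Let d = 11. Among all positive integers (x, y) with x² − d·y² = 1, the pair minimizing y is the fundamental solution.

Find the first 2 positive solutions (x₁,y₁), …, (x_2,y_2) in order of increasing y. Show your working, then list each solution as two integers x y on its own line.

[3; 3,6] for √11; ℓ=2 ⇒ convergent index 1
a_0=3:  p_0=3·1+0=3,  q_0=3·0+1=1
a_1=3:  p_1=3·3+1=10,  q_1=3·1+0=3
fundamental: x₁=10, y₁=3  (since 100 − 11·9 = 1)
k=2:  x_2 = 10·10+11·3·3 = 199,  y_2 = 10·3+3·10 = 60

10 3
199 60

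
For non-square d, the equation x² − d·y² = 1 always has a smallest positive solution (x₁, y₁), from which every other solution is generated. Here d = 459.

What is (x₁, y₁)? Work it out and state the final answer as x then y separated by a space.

499850 23331

√459 = [21; 2,2,1,4,21,4,1,2,2,42, …], period ℓ=10 (even) → k=9
step 0: (21, 1)  from 21·(1,0) + (0,1)
…
step 3: (150, 7)  from 1·(107,5) + (43,2)
step 4: (707, 33)  from 4·(150,7) + (107,5)
step 5: (14997, 700)  from 21·(707,33) + (150,7)
step 6: (60695, 2833)  from 4·(14997,700) + (707,33)
…
step 8: (212079, 9899)  from 2·(75692,3533) + (60695,2833)
step 9: (499850, 23331)  from 2·(212079,9899) + (75692,3533)
(x₁, y₁) = (499850, 23331);  499850² − 459·23331² = 1 ✓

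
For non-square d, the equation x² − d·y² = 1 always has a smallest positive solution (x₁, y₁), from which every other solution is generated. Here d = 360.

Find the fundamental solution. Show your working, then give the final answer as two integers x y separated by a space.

19 1

d=360: √d = [18; 1,36] (ℓ=2, even), read p_1/q_1
step 0: (18, 1)  from 18·(1,0) + (0,1)
step 1: (19, 1)  from 1·(18,1) + (1,0)
(x₁, y₁) = (19, 1);  19² − 360·1² = 1 ✓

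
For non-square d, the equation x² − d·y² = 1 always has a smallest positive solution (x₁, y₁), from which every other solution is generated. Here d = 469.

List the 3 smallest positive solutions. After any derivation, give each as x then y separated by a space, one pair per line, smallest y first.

137215 6336
37655912449 1738788480
10333912053241855 477175722560064

√469 → a₀=21, period (1,1,1,10,6,10,1,1,1,42); ℓ=10 even so k=9
i=0: a=21 ⇒ p=21, q=1
i=1: a=1 ⇒ p=22, q=1
i=2: a=1 ⇒ p=43, q=2
i=3: a=1 ⇒ p=65, q=3
i=4: a=10 ⇒ p=693, q=32
i=5: a=6 ⇒ p=4223, q=195
i=6: a=10 ⇒ p=42923, q=1982
…
i=8: a=1 ⇒ p=90069, q=4159
i=9: a=1 ⇒ p=137215, q=6336
→ (137215, 6336).  Check: 137215²=18827956225, 469·6336²=18827956224, difference 1.
(137215+6336√469)^2 = 37655912449 + 1738788480√469
(137215+6336√469)^3 = 10333912053241855 + 477175722560064√469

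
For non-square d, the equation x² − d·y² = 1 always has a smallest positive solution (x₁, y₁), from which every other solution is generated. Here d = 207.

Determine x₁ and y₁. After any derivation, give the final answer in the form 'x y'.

1151 80

[14; 2,1,1,2,1,1,2,28] for √207; ℓ=8 ⇒ convergent index 7
i=0: a=14 ⇒ p=14, q=1
i=1: a=2 ⇒ p=29, q=2
i=2: a=1 ⇒ p=43, q=3
i=3: a=1 ⇒ p=72, q=5
…
i=5: a=1 ⇒ p=259, q=18
i=6: a=1 ⇒ p=446, q=31
i=7: a=2 ⇒ p=1151, q=80
→ (1151, 80).  Check: 1151²=1324801, 207·80²=1324800, difference 1.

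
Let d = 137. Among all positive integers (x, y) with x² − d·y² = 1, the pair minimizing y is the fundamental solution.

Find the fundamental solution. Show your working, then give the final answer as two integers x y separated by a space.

6083073 519712

[11; 1,2,2,1,1,2,2,1,22] for √137; ℓ=9 ⇒ convergent index 17
step 0: (11, 1)  from 11·(1,0) + (0,1)
step 1: (12, 1)  from 1·(11,1) + (1,0)
step 2: (35, 3)  from 2·(12,1) + (11,1)
step 3: (82, 7)  from 2·(35,3) + (12,1)
step 4: (117, 10)  from 1·(82,7) + (35,3)
step 5: (199, 17)  from 1·(117,10) + (82,7)
…
step 7: (1229, 105)  from 2·(515,44) + (199,17)
step 8: (1744, 149)  from 1·(1229,105) + (515,44)
step 9: (39597, 3383)  from 22·(1744,149) + (1229,105)
step 10: (41341, 3532)  from 1·(39597,3383) + (1744,149)
…
step 13: (408178, 34873)  from 1·(285899,24426) + (122279,10447)
step 14: (694077, 59299)  from 1·(408178,34873) + (285899,24426)
…
step 16: (4286741, 366241)  from 2·(1796332,153471) + (694077,59299)
step 17: (6083073, 519712)  from 1·(4286741,366241) + (1796332,153471)
→ (6083073, 519712).  Check: 6083073²=37003777123329, 137·519712²=37003777123328, difference 1.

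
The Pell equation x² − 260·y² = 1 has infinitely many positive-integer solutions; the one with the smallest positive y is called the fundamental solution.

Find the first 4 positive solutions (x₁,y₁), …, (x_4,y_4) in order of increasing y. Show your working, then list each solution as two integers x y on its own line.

129 8
33281 2064
8586369 532504
2215249921 137383968

d=260: √d = [16; 8,32] (ℓ=2, even), read p_1/q_1
step 0: (16, 1)  from 16·(1,0) + (0,1)
step 1: (129, 8)  from 8·(16,1) + (1,0)
fundamental: x₁=129, y₁=8  (since 16641 − 260·64 = 1)
n=2: (129,8)∘(129,8) = (129·129+260·8·8, 129·8+8·129) = (33281,2064)
n=3: (33281,2064)∘(129,8) = (129·33281+260·8·2064, 129·2064+8·33281) = (8586369,532504)
n=4: (8586369,532504)∘(129,8) = (129·8586369+260·8·532504, 129·532504+8·8586369) = (2215249921,137383968)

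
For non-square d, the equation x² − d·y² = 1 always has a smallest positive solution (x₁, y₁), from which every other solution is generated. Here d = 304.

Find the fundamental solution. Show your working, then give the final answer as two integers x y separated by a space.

[17; 2,3,2,1,1,1,1,1,2,3,2,34] for √304; ℓ=12 ⇒ convergent index 11
k=0  a_k=17  p_k/q_k = 17/1
k=1  a_k=2  p_k/q_k = 35/2
k=2  a_k=3  p_k/q_k = 122/7
k=3  a_k=2  p_k/q_k = 279/16
k=4  a_k=1  p_k/q_k = 401/23
k=5  a_k=1  p_k/q_k = 680/39
k=6  a_k=1  p_k/q_k = 1081/62
k=7  a_k=1  p_k/q_k = 1761/101
k=8  a_k=1  p_k/q_k = 2842/163
k=9  a_k=2  p_k/q_k = 7445/427
k=10  a_k=3  p_k/q_k = 25177/1444
k=11  a_k=2  p_k/q_k = 57799/3315
fundamental: x₁=57799, y₁=3315  (since 3340724401 − 304·10989225 = 1)

57799 3315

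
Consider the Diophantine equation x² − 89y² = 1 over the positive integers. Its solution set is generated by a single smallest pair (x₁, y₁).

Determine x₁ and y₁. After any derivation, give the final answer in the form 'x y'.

√89 → a₀=9, period (2,3,3,2,18); ℓ=5 odd so k=9
a_0=9:  p_0=9·1+0=9,  q_0=9·0+1=1
…
a_6=2:  p_6=2·9217+500=18934,  q_6=2·977+53=2007
…
a_8=3:  p_8=3·66019+18934=216991,  q_8=3·6998+2007=23001
a_9=2:  p_9=2·216991+66019=500001,  q_9=2·23001+6998=53000
fundamental: x₁=500001, y₁=53000  (since 250001000001 − 89·2809000000 = 1)

500001 53000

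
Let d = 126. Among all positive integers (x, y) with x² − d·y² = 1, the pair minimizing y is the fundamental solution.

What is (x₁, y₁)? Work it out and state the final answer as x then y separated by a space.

[11; 4,2,4,22] for √126; ℓ=4 ⇒ convergent index 3
k=0  a_k=11  p_k/q_k = 11/1
k=1  a_k=4  p_k/q_k = 45/4
k=2  a_k=2  p_k/q_k = 101/9
k=3  a_k=4  p_k/q_k = 449/40
(x₁, y₁) = (449, 40);  449² − 126·40² = 1 ✓

449 40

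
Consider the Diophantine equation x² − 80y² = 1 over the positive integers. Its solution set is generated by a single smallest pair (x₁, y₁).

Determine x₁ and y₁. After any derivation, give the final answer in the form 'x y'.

9 1

d=80: √d = [8; 1,16] (ℓ=2, even), read p_1/q_1
k=0  a_k=8  p_k/q_k = 8/1
k=1  a_k=1  p_k/q_k = 9/1
(x₁, y₁) = (9, 1);  9² − 80·1² = 1 ✓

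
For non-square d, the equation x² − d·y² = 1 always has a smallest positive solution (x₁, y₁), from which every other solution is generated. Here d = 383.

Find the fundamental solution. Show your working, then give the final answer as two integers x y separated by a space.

18768 959

√383 → a₀=19, period (1,1,3,19,3,1,1,38); ℓ=8 even so k=7
step 0: (19, 1)  from 19·(1,0) + (0,1)
…
step 2: (39, 2)  from 1·(20,1) + (19,1)
step 3: (137, 7)  from 3·(39,2) + (20,1)
…
step 5: (8063, 412)  from 3·(2642,135) + (137,7)
step 6: (10705, 547)  from 1·(8063,412) + (2642,135)
step 7: (18768, 959)  from 1·(10705,547) + (8063,412)
(x₁, y₁) = (18768, 959);  18768² − 383·959² = 1 ✓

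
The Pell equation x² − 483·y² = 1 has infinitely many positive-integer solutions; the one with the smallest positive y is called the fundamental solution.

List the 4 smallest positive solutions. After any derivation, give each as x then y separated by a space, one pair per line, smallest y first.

22 1
967 44
42526 1935
1870177 85096

√483 → a₀=21, period (1,42); ℓ=2 even so k=1
a_0=21:  p_0=21·1+0=21,  q_0=21·0+1=1
a_1=1:  p_1=1·21+1=22,  q_1=1·1+0=1
fundamental: x₁=22, y₁=1  (since 484 − 483·1 = 1)
(22+1√483)^2 = 967 + 44√483
(22+1√483)^3 = 42526 + 1935√483
(22+1√483)^4 = 1870177 + 85096√483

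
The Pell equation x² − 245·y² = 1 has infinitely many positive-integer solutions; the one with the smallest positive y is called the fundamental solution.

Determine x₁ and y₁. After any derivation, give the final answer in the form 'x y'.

√245 → a₀=15, period (1,1,1,7,6,7,1,1,1,30); ℓ=10 even so k=9
k=0  a_k=15  p_k/q_k = 15/1
k=1  a_k=1  p_k/q_k = 16/1
k=2  a_k=1  p_k/q_k = 31/2
k=3  a_k=1  p_k/q_k = 47/3
k=4  a_k=7  p_k/q_k = 360/23
k=5  a_k=6  p_k/q_k = 2207/141
…
k=8  a_k=1  p_k/q_k = 33825/2161
k=9  a_k=1  p_k/q_k = 51841/3312
fundamental: x₁=51841, y₁=3312  (since 2687489281 − 245·10969344 = 1)

51841 3312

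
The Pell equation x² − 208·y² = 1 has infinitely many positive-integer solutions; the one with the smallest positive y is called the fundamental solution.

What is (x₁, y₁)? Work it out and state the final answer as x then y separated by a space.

√208 = [14; 2,2,1,2,2,28, …], period ℓ=6 (even) → k=5
a_0=14:  p_0=14·1+0=14,  q_0=14·0+1=1
a_1=2:  p_1=2·14+1=29,  q_1=2·1+0=2
a_2=2:  p_2=2·29+14=72,  q_2=2·2+1=5
a_3=1:  p_3=1·72+29=101,  q_3=1·5+2=7
a_4=2:  p_4=2·101+72=274,  q_4=2·7+5=19
a_5=2:  p_5=2·274+101=649,  q_5=2·19+7=45
(x₁, y₁) = (649, 45);  649² − 208·45² = 1 ✓

649 45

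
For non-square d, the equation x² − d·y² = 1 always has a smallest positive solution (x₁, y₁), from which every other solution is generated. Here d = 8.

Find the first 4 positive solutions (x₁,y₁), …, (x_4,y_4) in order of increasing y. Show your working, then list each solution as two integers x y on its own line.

[2; 1,4] for √8; ℓ=2 ⇒ convergent index 1
step 0: (2, 1)  from 2·(1,0) + (0,1)
step 1: (3, 1)  from 1·(2,1) + (1,0)
→ (3, 1).  Check: 3²=9, 8·1²=8, difference 1.
k=2:  x_2 = 3·3+8·1·1 = 17,  y_2 = 3·1+1·3 = 6
k=3:  x_3 = 3·17+8·1·6 = 99,  y_3 = 3·6+1·17 = 35
k=4:  x_4 = 3·99+8·1·35 = 577,  y_4 = 3·35+1·99 = 204

3 1
17 6
99 35
577 204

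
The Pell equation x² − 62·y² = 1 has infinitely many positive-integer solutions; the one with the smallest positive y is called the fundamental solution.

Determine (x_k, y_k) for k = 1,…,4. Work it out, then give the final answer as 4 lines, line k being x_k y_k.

d=62: √d = [7; 1,6,1,14] (ℓ=4, even), read p_3/q_3
a_0=7:  p_0=7·1+0=7,  q_0=7·0+1=1
…
a_2=6:  p_2=6·8+7=55,  q_2=6·1+1=7
a_3=1:  p_3=1·55+8=63,  q_3=1·7+1=8
fundamental: x₁=63, y₁=8  (since 3969 − 62·64 = 1)
(63+8√62)^2 = 7937 + 1008√62
(63+8√62)^3 = 999999 + 127000√62
(63+8√62)^4 = 125991937 + 16000992√62

63 8
7937 1008
999999 127000
125991937 16000992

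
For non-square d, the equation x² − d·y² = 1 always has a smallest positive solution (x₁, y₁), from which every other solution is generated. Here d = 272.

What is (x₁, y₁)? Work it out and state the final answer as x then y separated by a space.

√272 → a₀=16, period (2,32); ℓ=2 even so k=1
i=0: a=16 ⇒ p=16, q=1
i=1: a=2 ⇒ p=33, q=2
fundamental: x₁=33, y₁=2  (since 1089 − 272·4 = 1)

33 2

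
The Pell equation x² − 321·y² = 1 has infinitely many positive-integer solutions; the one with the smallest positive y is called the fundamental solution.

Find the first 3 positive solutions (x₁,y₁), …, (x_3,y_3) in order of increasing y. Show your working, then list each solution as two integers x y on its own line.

215 12
92449 5160
39752855 2218788

√321 → a₀=17, period (1,10,1,34); ℓ=4 even so k=3
k=0  a_k=17  p_k/q_k = 17/1
…
k=2  a_k=10  p_k/q_k = 197/11
k=3  a_k=1  p_k/q_k = 215/12
→ (215, 12).  Check: 215²=46225, 321·12²=46224, difference 1.
(x_2, y_2) = (215·215 + 321·12·12, 215·12 + 12·215) = (92449, 5160)
(x_3, y_3) = (215·92449 + 321·12·5160, 215·5160 + 12·92449) = (39752855, 2218788)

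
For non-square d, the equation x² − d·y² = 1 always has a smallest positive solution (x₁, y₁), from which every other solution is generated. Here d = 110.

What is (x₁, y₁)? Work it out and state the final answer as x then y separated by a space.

[10; 2,20] for √110; ℓ=2 ⇒ convergent index 1
step 0: (10, 1)  from 10·(1,0) + (0,1)
step 1: (21, 2)  from 2·(10,1) + (1,0)
→ (21, 2).  Check: 21²=441, 110·2²=440, difference 1.

21 2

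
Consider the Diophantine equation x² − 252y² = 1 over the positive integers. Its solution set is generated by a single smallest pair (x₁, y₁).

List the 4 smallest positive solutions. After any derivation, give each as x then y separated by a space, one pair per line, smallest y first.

127 8
32257 2032
8193151 516120
2081028097 131092448

√252 → a₀=15, period (1,6,1,30); ℓ=4 even so k=3
k=0  a_k=15  p_k/q_k = 15/1
k=1  a_k=1  p_k/q_k = 16/1
k=2  a_k=6  p_k/q_k = 111/7
k=3  a_k=1  p_k/q_k = 127/8
→ (127, 8).  Check: 127²=16129, 252·8²=16128, difference 1.
n=2: (127,8)∘(127,8) = (127·127+252·8·8, 127·8+8·127) = (32257,2032)
n=3: (32257,2032)∘(127,8) = (127·32257+252·8·2032, 127·2032+8·32257) = (8193151,516120)
n=4: (8193151,516120)∘(127,8) = (127·8193151+252·8·516120, 127·516120+8·8193151) = (2081028097,131092448)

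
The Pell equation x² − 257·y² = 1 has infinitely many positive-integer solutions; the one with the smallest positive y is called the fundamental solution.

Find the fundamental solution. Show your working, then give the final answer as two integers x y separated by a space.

d=257: √d = [16; 32] (ℓ=1, odd), read p_1/q_1
a_0=16:  p_0=16·1+0=16,  q_0=16·0+1=1
a_1=32:  p_1=32·16+1=513,  q_1=32·1+0=32
fundamental: x₁=513, y₁=32  (since 263169 − 257·1024 = 1)

513 32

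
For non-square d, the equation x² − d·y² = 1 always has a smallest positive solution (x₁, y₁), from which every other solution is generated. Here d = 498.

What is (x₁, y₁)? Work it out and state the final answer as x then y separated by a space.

[22; 3,6,22,6,3,44] for √498; ℓ=6 ⇒ convergent index 5
k=0  a_k=22  p_k/q_k = 22/1
k=1  a_k=3  p_k/q_k = 67/3
k=2  a_k=6  p_k/q_k = 424/19
k=3  a_k=22  p_k/q_k = 9395/421
k=4  a_k=6  p_k/q_k = 56794/2545
k=5  a_k=3  p_k/q_k = 179777/8056
→ (179777, 8056).  Check: 179777²=32319769729, 498·8056²=32319769728, difference 1.

179777 8056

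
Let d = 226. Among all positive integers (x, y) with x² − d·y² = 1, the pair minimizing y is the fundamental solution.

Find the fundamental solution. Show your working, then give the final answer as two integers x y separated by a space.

451 30

[15; 30] for √226; ℓ=1 ⇒ convergent index 1
step 0: (15, 1)  from 15·(1,0) + (0,1)
step 1: (451, 30)  from 30·(15,1) + (1,0)
→ (451, 30).  Check: 451²=203401, 226·30²=203400, difference 1.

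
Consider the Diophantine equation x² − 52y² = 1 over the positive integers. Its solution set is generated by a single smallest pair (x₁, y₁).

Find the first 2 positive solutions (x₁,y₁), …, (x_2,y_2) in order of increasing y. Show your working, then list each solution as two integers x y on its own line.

[7; 4,1,2,1,4,14] for √52; ℓ=6 ⇒ convergent index 5
step 0: (7, 1)  from 7·(1,0) + (0,1)
step 1: (29, 4)  from 4·(7,1) + (1,0)
step 2: (36, 5)  from 1·(29,4) + (7,1)
…
step 4: (137, 19)  from 1·(101,14) + (36,5)
step 5: (649, 90)  from 4·(137,19) + (101,14)
fundamental: x₁=649, y₁=90  (since 421201 − 52·8100 = 1)
k=2:  x_2 = 649·649+52·90·90 = 842401,  y_2 = 649·90+90·649 = 116820

649 90
842401 116820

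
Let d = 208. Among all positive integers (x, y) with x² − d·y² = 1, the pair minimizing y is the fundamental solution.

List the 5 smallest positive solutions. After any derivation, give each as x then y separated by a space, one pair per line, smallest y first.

√208 → a₀=14, period (2,2,1,2,2,28); ℓ=6 even so k=5
a_0=14:  p_0=14·1+0=14,  q_0=14·0+1=1
…
a_2=2:  p_2=2·29+14=72,  q_2=2·2+1=5
…
a_4=2:  p_4=2·101+72=274,  q_4=2·7+5=19
a_5=2:  p_5=2·274+101=649,  q_5=2·19+7=45
(x₁, y₁) = (649, 45);  649² − 208·45² = 1 ✓
k=2:  x_2 = 649·649+208·45·45 = 842401,  y_2 = 649·45+45·649 = 58410
k=3:  x_3 = 649·842401+208·45·58410 = 1093435849,  y_3 = 649·58410+45·842401 = 75816135
k=4:  x_4 = 649·1093435849+208·45·75816135 = 1419278889601,  y_4 = 649·75816135+45·1093435849 = 98409284820
k=5:  x_5 = 649·1419278889601+208·45·98409284820 = 1842222905266249,  y_5 = 649·98409284820+45·1419278889601 = 127735175880225

649 45
842401 58410
1093435849 75816135
1419278889601 98409284820
1842222905266249 127735175880225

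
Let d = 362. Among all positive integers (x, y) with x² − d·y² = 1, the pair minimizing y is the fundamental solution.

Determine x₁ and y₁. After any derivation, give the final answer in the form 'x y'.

√362 = [19; 38, …], period ℓ=1 (odd) → k=1
step 0: (19, 1)  from 19·(1,0) + (0,1)
step 1: (723, 38)  from 38·(19,1) + (1,0)
fundamental: x₁=723, y₁=38  (since 522729 − 362·1444 = 1)

723 38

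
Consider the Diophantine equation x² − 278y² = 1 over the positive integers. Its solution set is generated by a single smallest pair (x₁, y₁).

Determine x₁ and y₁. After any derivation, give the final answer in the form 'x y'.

[16; 1,2,16,2,1,32] for √278; ℓ=6 ⇒ convergent index 5
a_0=16:  p_0=16·1+0=16,  q_0=16·0+1=1
a_1=1:  p_1=1·16+1=17,  q_1=1·1+0=1
a_2=2:  p_2=2·17+16=50,  q_2=2·1+1=3
a_3=16:  p_3=16·50+17=817,  q_3=16·3+1=49
a_4=2:  p_4=2·817+50=1684,  q_4=2·49+3=101
a_5=1:  p_5=1·1684+817=2501,  q_5=1·101+49=150
→ (2501, 150).  Check: 2501²=6255001, 278·150²=6255000, difference 1.

2501 150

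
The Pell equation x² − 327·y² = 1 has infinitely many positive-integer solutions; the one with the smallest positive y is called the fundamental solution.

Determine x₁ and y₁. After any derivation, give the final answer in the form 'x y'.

√327 → a₀=18, period (12,36); ℓ=2 even so k=1
a_0=18:  p_0=18·1+0=18,  q_0=18·0+1=1
a_1=12:  p_1=12·18+1=217,  q_1=12·1+0=12
fundamental: x₁=217, y₁=12  (since 47089 − 327·144 = 1)

217 12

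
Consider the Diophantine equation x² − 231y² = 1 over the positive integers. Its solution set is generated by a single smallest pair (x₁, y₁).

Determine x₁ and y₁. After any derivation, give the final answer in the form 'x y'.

√231 → a₀=15, period (5,30); ℓ=2 even so k=1
i=0: a=15 ⇒ p=15, q=1
i=1: a=5 ⇒ p=76, q=5
fundamental: x₁=76, y₁=5  (since 5776 − 231·25 = 1)

76 5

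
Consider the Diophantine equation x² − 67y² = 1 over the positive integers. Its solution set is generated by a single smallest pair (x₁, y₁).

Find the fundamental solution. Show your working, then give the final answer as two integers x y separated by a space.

48842 5967

√67 = [8; 5,2,1,1,7,1,1,2,5,16, …], period ℓ=10 (even) → k=9
a_0=8:  p_0=8·1+0=8,  q_0=8·0+1=1
a_1=5:  p_1=5·8+1=41,  q_1=5·1+0=5
a_2=2:  p_2=2·41+8=90,  q_2=2·5+1=11
a_3=1:  p_3=1·90+41=131,  q_3=1·11+5=16
a_4=1:  p_4=1·131+90=221,  q_4=1·16+11=27
a_5=7:  p_5=7·221+131=1678,  q_5=7·27+16=205
…
a_7=1:  p_7=1·1899+1678=3577,  q_7=1·232+205=437
a_8=2:  p_8=2·3577+1899=9053,  q_8=2·437+232=1106
a_9=5:  p_9=5·9053+3577=48842,  q_9=5·1106+437=5967
(x₁, y₁) = (48842, 5967);  48842² − 67·5967² = 1 ✓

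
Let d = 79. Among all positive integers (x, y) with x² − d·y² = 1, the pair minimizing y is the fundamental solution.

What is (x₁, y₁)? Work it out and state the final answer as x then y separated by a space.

80 9

√79 = [8; 1,7,1,16, …], period ℓ=4 (even) → k=3
k=0  a_k=8  p_k/q_k = 8/1
…
k=2  a_k=7  p_k/q_k = 71/8
k=3  a_k=1  p_k/q_k = 80/9
(x₁, y₁) = (80, 9);  80² − 79·9² = 1 ✓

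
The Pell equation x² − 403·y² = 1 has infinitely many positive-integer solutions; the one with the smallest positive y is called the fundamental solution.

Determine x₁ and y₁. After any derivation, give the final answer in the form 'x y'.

√403 = [20; 13,2,1,3,1,3,1,2,13,40, …], period ℓ=10 (even) → k=9
i=0: a=20 ⇒ p=20, q=1
…
i=2: a=2 ⇒ p=542, q=27
i=3: a=1 ⇒ p=803, q=40
i=4: a=3 ⇒ p=2951, q=147
i=5: a=1 ⇒ p=3754, q=187
i=6: a=3 ⇒ p=14213, q=708
…
i=8: a=2 ⇒ p=50147, q=2498
i=9: a=13 ⇒ p=669878, q=33369
fundamental: x₁=669878, y₁=33369  (since 448736534884 − 403·1113490161 = 1)

669878 33369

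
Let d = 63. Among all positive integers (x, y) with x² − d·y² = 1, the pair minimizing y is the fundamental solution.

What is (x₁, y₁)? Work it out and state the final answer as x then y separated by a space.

[7; 1,14] for √63; ℓ=2 ⇒ convergent index 1
i=0: a=7 ⇒ p=7, q=1
i=1: a=1 ⇒ p=8, q=1
→ (8, 1).  Check: 8²=64, 63·1²=63, difference 1.

8 1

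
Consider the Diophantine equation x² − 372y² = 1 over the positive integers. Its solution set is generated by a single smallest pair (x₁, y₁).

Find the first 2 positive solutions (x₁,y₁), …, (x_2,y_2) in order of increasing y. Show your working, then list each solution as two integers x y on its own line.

√372 = [19; 3,2,12,2,3,38, …], period ℓ=6 (even) → k=5
a_0=19:  p_0=19·1+0=19,  q_0=19·0+1=1
…
a_3=12:  p_3=12·135+58=1678,  q_3=12·7+3=87
a_4=2:  p_4=2·1678+135=3491,  q_4=2·87+7=181
a_5=3:  p_5=3·3491+1678=12151,  q_5=3·181+87=630
→ (12151, 630).  Check: 12151²=147646801, 372·630²=147646800, difference 1.
(12151+630√372)^2 = 295293601 + 15310260√372

12151 630
295293601 15310260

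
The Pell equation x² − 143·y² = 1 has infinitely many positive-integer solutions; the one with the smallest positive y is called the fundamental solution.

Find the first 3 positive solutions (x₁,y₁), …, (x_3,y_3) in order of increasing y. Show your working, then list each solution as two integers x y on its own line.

12 1
287 24
6876 575

[11; 1,22] for √143; ℓ=2 ⇒ convergent index 1
i=0: a=11 ⇒ p=11, q=1
i=1: a=1 ⇒ p=12, q=1
→ (12, 1).  Check: 12²=144, 143·1²=143, difference 1.
k=2:  x_2 = 12·12+143·1·1 = 287,  y_2 = 12·1+1·12 = 24
k=3:  x_3 = 12·287+143·1·24 = 6876,  y_3 = 12·24+1·287 = 575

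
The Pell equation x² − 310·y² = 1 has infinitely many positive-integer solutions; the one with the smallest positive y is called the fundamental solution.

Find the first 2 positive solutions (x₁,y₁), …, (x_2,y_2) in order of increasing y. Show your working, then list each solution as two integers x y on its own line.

848719 48204
1440647881921 81823301352

[17; 1,1,1,1,5,…,1,1,34] for √310; ℓ=16 ⇒ convergent index 15
step 0: (17, 1)  from 17·(1,0) + (0,1)
step 1: (18, 1)  from 1·(17,1) + (1,0)
step 2: (35, 2)  from 1·(18,1) + (17,1)
step 3: (53, 3)  from 1·(35,2) + (18,1)
step 4: (88, 5)  from 1·(53,3) + (35,2)
step 5: (493, 28)  from 5·(88,5) + (53,3)
step 6: (1567, 89)  from 3·(493,28) + (88,5)
step 7: (2060, 117)  from 1·(1567,89) + (493,28)
…
step 9: (7747, 440)  from 1·(5687,323) + (2060,117)
step 10: (28928, 1643)  from 3·(7747,440) + (5687,323)
step 11: (152387, 8655)  from 5·(28928,1643) + (7747,440)
step 12: (181315, 10298)  from 1·(152387,8655) + (28928,1643)
step 13: (333702, 18953)  from 1·(181315,10298) + (152387,8655)
step 14: (515017, 29251)  from 1·(333702,18953) + (181315,10298)
step 15: (848719, 48204)  from 1·(515017,29251) + (333702,18953)
fundamental: x₁=848719, y₁=48204  (since 720323940961 − 310·2323625616 = 1)
k=2:  x_2 = 848719·848719+310·48204·48204 = 1440647881921,  y_2 = 848719·48204+48204·848719 = 81823301352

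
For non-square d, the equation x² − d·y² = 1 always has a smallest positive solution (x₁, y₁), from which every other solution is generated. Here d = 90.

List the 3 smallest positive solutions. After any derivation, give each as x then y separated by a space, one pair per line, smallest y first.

√90 → a₀=9, period (2,18); ℓ=2 even so k=1
a_0=9:  p_0=9·1+0=9,  q_0=9·0+1=1
a_1=2:  p_1=2·9+1=19,  q_1=2·1+0=2
(x₁, y₁) = (19, 2);  19² − 90·2² = 1 ✓
(x_2, y_2) = (19·19 + 90·2·2, 19·2 + 2·19) = (721, 76)
(x_3, y_3) = (19·721 + 90·2·76, 19·76 + 2·721) = (27379, 2886)

19 2
721 76
27379 2886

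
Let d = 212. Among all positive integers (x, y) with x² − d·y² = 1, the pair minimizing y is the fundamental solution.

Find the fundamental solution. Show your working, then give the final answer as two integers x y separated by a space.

66249 4550

d=212: √d = [14; 1,1,3,1,1,…,1,1,28] (ℓ=14, even), read p_13/q_13
k=0  a_k=14  p_k/q_k = 14/1
k=1  a_k=1  p_k/q_k = 15/1
k=2  a_k=1  p_k/q_k = 29/2
k=3  a_k=3  p_k/q_k = 102/7
k=4  a_k=1  p_k/q_k = 131/9
k=5  a_k=1  p_k/q_k = 233/16
k=6  a_k=1  p_k/q_k = 364/25
…
k=9  a_k=1  p_k/q_k = 5198/357
k=10  a_k=1  p_k/q_k = 7979/548
…
k=12  a_k=1  p_k/q_k = 37114/2549
k=13  a_k=1  p_k/q_k = 66249/4550
→ (66249, 4550).  Check: 66249²=4388930001, 212·4550²=4388930000, difference 1.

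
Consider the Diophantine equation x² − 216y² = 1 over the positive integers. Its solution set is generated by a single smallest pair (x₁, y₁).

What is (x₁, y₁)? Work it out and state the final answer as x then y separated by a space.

485 33

[14; 1,2,3,2,1,28] for √216; ℓ=6 ⇒ convergent index 5
a_0=14:  p_0=14·1+0=14,  q_0=14·0+1=1
a_1=1:  p_1=1·14+1=15,  q_1=1·1+0=1
…
a_3=3:  p_3=3·44+15=147,  q_3=3·3+1=10
a_4=2:  p_4=2·147+44=338,  q_4=2·10+3=23
a_5=1:  p_5=1·338+147=485,  q_5=1·23+10=33
(x₁, y₁) = (485, 33);  485² − 216·33² = 1 ✓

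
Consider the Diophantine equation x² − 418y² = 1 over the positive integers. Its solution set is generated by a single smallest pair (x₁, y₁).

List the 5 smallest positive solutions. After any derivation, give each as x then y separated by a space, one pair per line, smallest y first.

33857 1656
2292592897 112134384
155240635393601 7593067676520
10511964382749705217 514156984535740896
711807156058272903670337 34815626043260091355224

d=418: √d = [20; 2,4,20,4,2,40] (ℓ=6, even), read p_5/q_5
i=0: a=20 ⇒ p=20, q=1
…
i=2: a=4 ⇒ p=184, q=9
…
i=4: a=4 ⇒ p=15068, q=737
i=5: a=2 ⇒ p=33857, q=1656
→ (33857, 1656).  Check: 33857²=1146296449, 418·1656²=1146296448, difference 1.
(33857+1656√418)^2 = 2292592897 + 112134384√418
(33857+1656√418)^3 = 155240635393601 + 7593067676520√418
(33857+1656√418)^4 = 10511964382749705217 + 514156984535740896√418
(33857+1656√418)^5 = 711807156058272903670337 + 34815626043260091355224√418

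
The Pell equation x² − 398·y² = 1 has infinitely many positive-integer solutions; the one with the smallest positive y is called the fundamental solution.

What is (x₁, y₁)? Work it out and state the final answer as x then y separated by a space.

d=398: √d = [19; 1,18,1,38] (ℓ=4, even), read p_3/q_3
k=0  a_k=19  p_k/q_k = 19/1
k=1  a_k=1  p_k/q_k = 20/1
k=2  a_k=18  p_k/q_k = 379/19
k=3  a_k=1  p_k/q_k = 399/20
→ (399, 20).  Check: 399²=159201, 398·20²=159200, difference 1.

399 20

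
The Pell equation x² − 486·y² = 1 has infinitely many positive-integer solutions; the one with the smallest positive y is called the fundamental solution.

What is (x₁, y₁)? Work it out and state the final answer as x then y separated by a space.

485 22

√486 → a₀=22, period (22,44); ℓ=2 even so k=1
step 0: (22, 1)  from 22·(1,0) + (0,1)
step 1: (485, 22)  from 22·(22,1) + (1,0)
→ (485, 22).  Check: 485²=235225, 486·22²=235224, difference 1.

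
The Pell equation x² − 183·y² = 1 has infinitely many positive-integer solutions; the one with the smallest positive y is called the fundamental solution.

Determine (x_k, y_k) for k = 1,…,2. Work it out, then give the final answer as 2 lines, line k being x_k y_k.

487 36
474337 35064

d=183: √d = [13; 1,1,8,1,1,26] (ℓ=6, even), read p_5/q_5
a_0=13:  p_0=13·1+0=13,  q_0=13·0+1=1
…
a_4=1:  p_4=1·230+27=257,  q_4=1·17+2=19
a_5=1:  p_5=1·257+230=487,  q_5=1·19+17=36
(x₁, y₁) = (487, 36);  487² − 183·36² = 1 ✓
(x_2, y_2) = (487·487 + 183·36·36, 487·36 + 36·487) = (474337, 35064)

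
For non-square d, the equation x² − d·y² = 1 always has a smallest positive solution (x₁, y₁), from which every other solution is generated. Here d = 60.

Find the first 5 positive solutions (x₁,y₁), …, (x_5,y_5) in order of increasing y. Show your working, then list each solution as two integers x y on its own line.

31 4
1921 248
119071 15372
7380481 952816
457470751 59059220

√60 → a₀=7, period (1,2,1,14); ℓ=4 even so k=3
i=0: a=7 ⇒ p=7, q=1
i=1: a=1 ⇒ p=8, q=1
i=2: a=2 ⇒ p=23, q=3
i=3: a=1 ⇒ p=31, q=4
(x₁, y₁) = (31, 4);  31² − 60·4² = 1 ✓
(31+4√60)^2 = 1921 + 248√60
(31+4√60)^3 = 119071 + 15372√60
(31+4√60)^4 = 7380481 + 952816√60
(31+4√60)^5 = 457470751 + 59059220√60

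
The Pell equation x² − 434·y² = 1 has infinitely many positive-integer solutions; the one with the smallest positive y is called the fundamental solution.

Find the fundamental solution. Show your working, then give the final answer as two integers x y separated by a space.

125 6

d=434: √d = [20; 1,4,1,40] (ℓ=4, even), read p_3/q_3
step 0: (20, 1)  from 20·(1,0) + (0,1)
step 1: (21, 1)  from 1·(20,1) + (1,0)
step 2: (104, 5)  from 4·(21,1) + (20,1)
step 3: (125, 6)  from 1·(104,5) + (21,1)
fundamental: x₁=125, y₁=6  (since 15625 − 434·36 = 1)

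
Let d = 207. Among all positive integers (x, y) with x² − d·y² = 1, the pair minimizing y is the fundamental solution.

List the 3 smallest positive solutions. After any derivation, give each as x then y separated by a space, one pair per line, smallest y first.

d=207: √d = [14; 2,1,1,2,1,1,2,28] (ℓ=8, even), read p_7/q_7
step 0: (14, 1)  from 14·(1,0) + (0,1)
…
step 2: (43, 3)  from 1·(29,2) + (14,1)
…
step 4: (187, 13)  from 2·(72,5) + (43,3)
step 5: (259, 18)  from 1·(187,13) + (72,5)
step 6: (446, 31)  from 1·(259,18) + (187,13)
step 7: (1151, 80)  from 2·(446,31) + (259,18)
(x₁, y₁) = (1151, 80);  1151² − 207·80² = 1 ✓
(1151+80√207)^2 = 2649601 + 184160√207
(1151+80√207)^3 = 6099380351 + 423936240√207

1151 80
2649601 184160
6099380351 423936240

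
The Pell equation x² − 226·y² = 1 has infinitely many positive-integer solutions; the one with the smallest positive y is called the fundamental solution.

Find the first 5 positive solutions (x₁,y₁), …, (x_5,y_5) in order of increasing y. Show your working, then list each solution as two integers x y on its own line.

451 30
406801 27060
366934051 24408090
330974107201 22016070120
298538277761251 19858470840150

√226 → a₀=15, period (30); ℓ=1 odd so k=1
a_0=15:  p_0=15·1+0=15,  q_0=15·0+1=1
a_1=30:  p_1=30·15+1=451,  q_1=30·1+0=30
fundamental: x₁=451, y₁=30  (since 203401 − 226·900 = 1)
(x_2, y_2) = (451·451 + 226·30·30, 451·30 + 30·451) = (406801, 27060)
(x_3, y_3) = (451·406801 + 226·30·27060, 451·27060 + 30·406801) = (366934051, 24408090)
(x_4, y_4) = (451·366934051 + 226·30·24408090, 451·24408090 + 30·366934051) = (330974107201, 22016070120)
(x_5, y_5) = (451·330974107201 + 226·30·22016070120, 451·22016070120 + 30·330974107201) = (298538277761251, 19858470840150)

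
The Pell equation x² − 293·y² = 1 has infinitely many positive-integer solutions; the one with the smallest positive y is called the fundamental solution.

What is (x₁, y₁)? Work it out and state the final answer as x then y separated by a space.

12320649 719780

√293 = [17; 8,1,1,8,34, …], period ℓ=5 (odd) → k=9
i=0: a=17 ⇒ p=17, q=1
i=1: a=8 ⇒ p=137, q=8
…
i=4: a=8 ⇒ p=2482, q=145
i=5: a=34 ⇒ p=84679, q=4947
i=6: a=8 ⇒ p=679914, q=39721
i=7: a=1 ⇒ p=764593, q=44668
i=8: a=1 ⇒ p=1444507, q=84389
i=9: a=8 ⇒ p=12320649, q=719780
fundamental: x₁=12320649, y₁=719780  (since 151798391781201 − 293·518083248400 = 1)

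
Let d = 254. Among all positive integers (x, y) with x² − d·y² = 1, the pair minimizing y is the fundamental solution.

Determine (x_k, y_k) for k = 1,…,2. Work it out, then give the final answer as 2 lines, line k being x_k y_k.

[15; 1,14,1,30] for √254; ℓ=4 ⇒ convergent index 3
i=0: a=15 ⇒ p=15, q=1
i=1: a=1 ⇒ p=16, q=1
i=2: a=14 ⇒ p=239, q=15
i=3: a=1 ⇒ p=255, q=16
fundamental: x₁=255, y₁=16  (since 65025 − 254·256 = 1)
k=2:  x_2 = 255·255+254·16·16 = 130049,  y_2 = 255·16+16·255 = 8160

255 16
130049 8160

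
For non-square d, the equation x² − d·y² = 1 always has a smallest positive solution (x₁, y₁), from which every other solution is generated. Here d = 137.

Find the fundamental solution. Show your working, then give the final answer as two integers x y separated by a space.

6083073 519712

d=137: √d = [11; 1,2,2,1,1,2,2,1,22] (ℓ=9, odd), read p_17/q_17
i=0: a=11 ⇒ p=11, q=1
i=1: a=1 ⇒ p=12, q=1
…
i=4: a=1 ⇒ p=117, q=10
…
i=6: a=2 ⇒ p=515, q=44
i=7: a=2 ⇒ p=1229, q=105
…
i=10: a=1 ⇒ p=41341, q=3532
i=11: a=2 ⇒ p=122279, q=10447
i=12: a=2 ⇒ p=285899, q=24426
…
i=15: a=2 ⇒ p=1796332, q=153471
i=16: a=2 ⇒ p=4286741, q=366241
i=17: a=1 ⇒ p=6083073, q=519712
fundamental: x₁=6083073, y₁=519712  (since 37003777123329 − 137·270100562944 = 1)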